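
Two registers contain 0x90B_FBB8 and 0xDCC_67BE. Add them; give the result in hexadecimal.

0x16D86376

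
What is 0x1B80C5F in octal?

0o156006137

Expand each hex digit to 4 bits: 1=0001 B=1011 8=1000 0=0000 C=1100 5=0101 F=1111.
Group the bits in threes: 001 101 110 000 000 110 001 011 111 → 156006137.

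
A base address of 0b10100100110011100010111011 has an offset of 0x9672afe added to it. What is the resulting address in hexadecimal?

0xbfa63b9

0b10100100110011100010111011 = 0x29338bb in hexadecimal.
Add column by column in base 16, right to left:
  b+e = 9 carry 1
  b+f+1 = b carry 1
  8+a+1 = 3 carry 1
  3+2+1 = 6
  3+7 = a
  9+6 = f
  2+9 = b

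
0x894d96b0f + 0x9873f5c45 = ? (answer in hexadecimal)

Add column by column in base 16, right to left:
  f+5 = 4 carry 1
  0+4+1 = 5
  b+c = 7 carry 1
  6+5+1 = c
  9+f = 8 carry 1
  d+3+1 = 1 carry 1
  4+7+1 = c
  9+8 = 1 carry 1
  8+9+1 = 2 carry 1
  final carry 1

0x121c18c754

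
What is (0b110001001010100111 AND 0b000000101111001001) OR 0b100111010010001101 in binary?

0b100111011010001101

0b110001001010100111 AND 0b000000101111001001 = 0b000000001010000001.
Then OR with 0b100111010010001101.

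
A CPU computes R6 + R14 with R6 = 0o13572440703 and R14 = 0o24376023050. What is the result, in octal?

0o40170463753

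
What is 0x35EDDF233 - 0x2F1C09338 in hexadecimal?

Subtract column by column in base 16:
  3-8 → B (borrow)
  3-3-1 → F (borrow)
  2-3-1 → E (borrow)
  F-9-1 → 5
  D-0 → D
  D-C → 1
  E-1 → D
  5-F → 6 (borrow)
  3-2-1 → 0

0x6D1D5EFB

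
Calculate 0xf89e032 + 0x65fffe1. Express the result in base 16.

0x15e9e013

Add column by column in base 16, right to left:
  2+1 = 3
  3+e = 1 carry 1
  0+f+1 = 0 carry 1
  e+f+1 = e carry 1
  9+f+1 = 9 carry 1
  8+5+1 = e
  f+6 = 5 carry 1
  final carry 1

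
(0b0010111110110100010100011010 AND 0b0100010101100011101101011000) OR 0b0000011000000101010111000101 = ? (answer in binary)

0b11100100101010111011101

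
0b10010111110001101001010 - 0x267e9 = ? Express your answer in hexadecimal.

0x497b61

0b10010111110001101001010 = 0x4be34a in hexadecimal.
Subtract column by column in base 16:
  a-9 → 1
  4-e → 6 (borrow)
  3-7-1 → b (borrow)
  e-6-1 → 7
  b-2 → 9
  4-0 → 4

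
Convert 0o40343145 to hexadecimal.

0x81C665

Each octal digit is 3 bits: 4=100 0=000 3=011 4=100 3=011 1=001 4=100 5=101.
Group the bits into nibbles: 1000 0001 1100 0110 0110 0101 → 81C665.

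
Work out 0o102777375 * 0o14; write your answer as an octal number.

Multiply each base-8 digit by 12, carrying:
  5×12 = 60 → write 4 carry 7
  7×12+7 = 91 → write 3 carry 11
  3×12+11 = 47 → write 7 carry 5
  7×12+5 = 89 → write 1 carry 11
  7×12+11 = 95 → write 7 carry 11
  7×12+11 = 95 → write 7 carry 11
  2×12+11 = 35 → write 3 carry 4
  0×12+4 = 4 → write 4
  1×12 = 12 → write 4 carry 1
  remaining carry: 1

0o1443771734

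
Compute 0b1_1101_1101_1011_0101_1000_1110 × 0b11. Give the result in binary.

0b101100110010010000010101010

Multiply each base-2 digit by 3, carrying:
  0×3 = 0 → write 0
  1×3 = 3 → write 1 carry 1
  1×3+1 = 4 → write 0 carry 2
  1×3+2 = 5 → write 1 carry 2
  0×3+2 = 2 → write 0 carry 1
  0×3+1 = 1 → write 1
  0×3 = 0 → write 0
  1×3 = 3 → write 1 carry 1
  1×3+1 = 4 → write 0 carry 2
  0×3+2 = 2 → write 0 carry 1
  1×3+1 = 4 → write 0 carry 2
  0×3+2 = 2 → write 0 carry 1
  1×3+1 = 4 → write 0 carry 2
  1×3+2 = 5 → write 1 carry 2
  0×3+2 = 2 → write 0 carry 1
  1×3+1 = 4 → write 0 carry 2
  1×3+2 = 5 → write 1 carry 2
  0×3+2 = 2 → write 0 carry 1
  1×3+1 = 4 → write 0 carry 2
  1×3+2 = 5 → write 1 carry 2
  1×3+2 = 5 → write 1 carry 2
  0×3+2 = 2 → write 0 carry 1
  1×3+1 = 4 → write 0 carry 2
  1×3+2 = 5 → write 1 carry 2
  1×3+2 = 5 → write 1 carry 2
  remaining carry: 10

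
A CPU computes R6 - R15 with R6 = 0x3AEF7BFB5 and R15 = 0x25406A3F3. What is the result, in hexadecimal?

0x15AF11BC2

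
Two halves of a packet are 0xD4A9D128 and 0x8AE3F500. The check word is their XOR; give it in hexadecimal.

XOR each hex digit independently (no carries):
  D^8=5, 4^A=E, A^E=4, 9^3=A, D^F=2, 1^5=4, 2^0=2, 8^0=8

0x5E4A2428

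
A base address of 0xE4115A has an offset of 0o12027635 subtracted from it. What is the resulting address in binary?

0xE4115A = 0b111001000001000101011010 in binary.
0o12027635 = 0b1010000010111110011101 in binary.
Subtract column by column in base 2:
  0-1 → 1 (borrow)
  1-0-1 → 0
  0-1 → 1 (borrow)
  1-1-1 → 1 (borrow)
  1-1-1 → 1 (borrow)
  0-0-1 → 1 (borrow)
  1-0-1 → 0
  0-1 → 1 (borrow)
  1-1-1 → 1 (borrow)
  0-1-1 → 0 (borrow)
  0-1-1 → 0 (borrow)
  0-1-1 → 0 (borrow)
  1-0-1 → 0
  0-1 → 1 (borrow)
  0-0-1 → 1 (borrow)
  0-0-1 → 1 (borrow)
  0-0-1 → 1 (borrow)
  0-0-1 → 1 (borrow)
  1-0-1 → 0
  0-1 → 1 (borrow)
  0-0-1 → 1 (borrow)
  1-1-1 → 1 (borrow)
  1-0-1 → 0
  1-0 → 1

0b101110111110000110111101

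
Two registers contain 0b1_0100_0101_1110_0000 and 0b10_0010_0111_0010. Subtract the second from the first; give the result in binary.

0b10010001101101110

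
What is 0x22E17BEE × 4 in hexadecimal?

0x8B85EFB8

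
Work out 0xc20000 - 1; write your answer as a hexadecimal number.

0xc1ffff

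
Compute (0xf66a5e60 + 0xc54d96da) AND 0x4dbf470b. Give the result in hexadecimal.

Add column by column in base 16, right to left:
  0+a = a
  6+d = 3 carry 1
  e+6+1 = 5 carry 1
  5+9+1 = f
  a+d = 7 carry 1
  6+4+1 = b
  6+5 = b
  f+c = b carry 1
  final carry 1
Sum = 0x1bbb7f53a; now AND with 0x4dbf470b:
  1&0=0, b&4=0, b&d=9, b&b=b, 7&f=7, f&4=4, 5&7=5, 3&0=0, a&b=a

0x9b7450a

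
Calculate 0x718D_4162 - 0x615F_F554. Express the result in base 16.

Subtract column by column in base 16:
  2-4 → E (borrow)
  6-5-1 → 0
  1-5 → C (borrow)
  4-F-1 → 4 (borrow)
  D-F-1 → D (borrow)
  8-5-1 → 2
  1-1 → 0
  7-6 → 1

0x102D4C0E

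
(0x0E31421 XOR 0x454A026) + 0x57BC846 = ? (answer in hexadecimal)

First 0x0E31421 XOR 0x454A026 = 0x4B7B407.
Add column by column in base 16, right to left:
  7+6 = D
  0+4 = 4
  4+8 = C
  B+C = 7 carry 1
  7+B+1 = 3 carry 1
  B+7+1 = 3 carry 1
  4+5+1 = A

0xA337C4D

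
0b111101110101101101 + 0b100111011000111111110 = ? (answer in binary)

Add column by column in base 2, right to left:
  1+0 = 1
  0+1 = 1
  1+1 = 0 carry 1
  1+1+1 = 1 carry 1
  0+1+1 = 0 carry 1
  1+1+1 = 1 carry 1
  1+1+1 = 1 carry 1
  0+1+1 = 0 carry 1
  1+1+1 = 1 carry 1
  0+0+1 = 1
  1+0 = 1
  1+0 = 1
  1+1 = 0 carry 1
  0+1+1 = 0 carry 1
  1+0+1 = 0 carry 1
  1+1+1 = 1 carry 1
  1+1+1 = 1 carry 1
  1+1+1 = 1 carry 1
  0+0+1 = 1
  0+0 = 0
  0+1 = 1

0b101111000111101101011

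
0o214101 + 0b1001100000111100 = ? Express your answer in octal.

0o330175

0b1001100000111100 = 0o114074 in octal.
Add column by column in base 8, right to left:
  1+4 = 5
  0+7 = 7
  1+0 = 1
  4+4 = 0 carry 1
  1+1+1 = 3
  2+1 = 3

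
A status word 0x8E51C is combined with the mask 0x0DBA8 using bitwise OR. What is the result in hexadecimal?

OR each hex digit independently (no carries):
  8|0=8, E|D=F, 5|B=F, 1|A=B, C|8=C

0x8FFBC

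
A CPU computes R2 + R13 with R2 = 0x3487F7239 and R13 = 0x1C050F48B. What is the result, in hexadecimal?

Add column by column in base 16, right to left:
  9+B = 4 carry 1
  3+8+1 = C
  2+4 = 6
  7+F = 6 carry 1
  F+0+1 = 0 carry 1
  7+5+1 = D
  8+0 = 8
  4+C = 0 carry 1
  3+1+1 = 5

0x508D066C4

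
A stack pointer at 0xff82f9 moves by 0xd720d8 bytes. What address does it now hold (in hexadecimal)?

0x1d6a3d1

Add column by column in base 16, right to left:
  9+8 = 1 carry 1
  f+d+1 = d carry 1
  2+0+1 = 3
  8+2 = a
  f+7 = 6 carry 1
  f+d+1 = d carry 1
  final carry 1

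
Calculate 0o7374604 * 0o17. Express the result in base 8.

0o160317274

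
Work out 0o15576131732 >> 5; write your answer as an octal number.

0o333742636

5 bits is not a whole number of base-8 digits; in binary: 1101101111110001011001111011010 >> 5 = 11011011111100010110011110.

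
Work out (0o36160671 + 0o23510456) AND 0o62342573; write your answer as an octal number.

Add column by column in base 8, right to left:
  1+6 = 7
  7+5 = 4 carry 1
  6+4+1 = 3 carry 1
  0+0+1 = 1
  6+1 = 7
  1+5 = 6
  6+3 = 1 carry 1
  3+2+1 = 6
Sum = 0o61671347; now AND with 0o62342573:
  6&6=6, 1&2=0, 6&3=2, 7&4=4, 1&2=0, 3&5=1, 4&7=4, 7&3=3

0o60240143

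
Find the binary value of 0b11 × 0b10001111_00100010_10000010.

Multiply each base-2 digit by 3, carrying:
  0×3 = 0 → write 0
  1×3 = 3 → write 1 carry 1
  0×3+1 = 1 → write 1
  0×3 = 0 → write 0
  0×3 = 0 → write 0
  0×3 = 0 → write 0
  0×3 = 0 → write 0
  1×3 = 3 → write 1 carry 1
  0×3+1 = 1 → write 1
  1×3 = 3 → write 1 carry 1
  0×3+1 = 1 → write 1
  0×3 = 0 → write 0
  0×3 = 0 → write 0
  1×3 = 3 → write 1 carry 1
  0×3+1 = 1 → write 1
  0×3 = 0 → write 0
  1×3 = 3 → write 1 carry 1
  1×3+1 = 4 → write 0 carry 2
  1×3+2 = 5 → write 1 carry 2
  1×3+2 = 5 → write 1 carry 2
  0×3+2 = 2 → write 0 carry 1
  0×3+1 = 1 → write 1
  0×3 = 0 → write 0
  1×3 = 3 → write 1 carry 1
  remaining carry: 1

0b1101011010110011110000110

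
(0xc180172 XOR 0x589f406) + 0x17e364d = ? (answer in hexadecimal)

0xb102bc1

First 0xc180172 XOR 0x589f406 = 0x991f574.
Add column by column in base 16, right to left:
  4+d = 1 carry 1
  7+4+1 = c
  5+6 = b
  f+3 = 2 carry 1
  1+e+1 = 0 carry 1
  9+7+1 = 1 carry 1
  9+1+1 = b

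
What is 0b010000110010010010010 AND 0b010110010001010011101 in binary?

AND bit by bit (1 only where both bits are 1):
  010000110010010010010
& 010110010001010011101
= 010000010000010010000

0b010000010000010010000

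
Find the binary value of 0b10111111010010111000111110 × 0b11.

Multiply each base-2 digit by 3, carrying:
  0×3 = 0 → write 0
  1×3 = 3 → write 1 carry 1
  1×3+1 = 4 → write 0 carry 2
  1×3+2 = 5 → write 1 carry 2
  1×3+2 = 5 → write 1 carry 2
  1×3+2 = 5 → write 1 carry 2
  0×3+2 = 2 → write 0 carry 1
  0×3+1 = 1 → write 1
  0×3 = 0 → write 0
  1×3 = 3 → write 1 carry 1
  1×3+1 = 4 → write 0 carry 2
  1×3+2 = 5 → write 1 carry 2
  0×3+2 = 2 → write 0 carry 1
  1×3+1 = 4 → write 0 carry 2
  0×3+2 = 2 → write 0 carry 1
  0×3+1 = 1 → write 1
  1×3 = 3 → write 1 carry 1
  0×3+1 = 1 → write 1
  1×3 = 3 → write 1 carry 1
  1×3+1 = 4 → write 0 carry 2
  1×3+2 = 5 → write 1 carry 2
  1×3+2 = 5 → write 1 carry 2
  1×3+2 = 5 → write 1 carry 2
  1×3+2 = 5 → write 1 carry 2
  0×3+2 = 2 → write 0 carry 1
  1×3+1 = 4 → write 0 carry 2
  remaining carry: 10

0b1000111101111000101010111010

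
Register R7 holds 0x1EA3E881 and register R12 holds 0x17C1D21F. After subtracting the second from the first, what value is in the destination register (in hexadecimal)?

0x6E21662

Subtract column by column in base 16:
  1-F → 2 (borrow)
  8-1-1 → 6
  8-2 → 6
  E-D → 1
  3-1 → 2
  A-C → E (borrow)
  E-7-1 → 6
  1-1 → 0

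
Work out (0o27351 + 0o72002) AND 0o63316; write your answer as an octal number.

0o21312

Add column by column in base 8, right to left:
  1+2 = 3
  5+0 = 5
  3+0 = 3
  7+2 = 1 carry 1
  2+7+1 = 2 carry 1
  final carry 1
Sum = 0o121353; now AND with 0o63316:
  1&0=0, 2&6=2, 1&3=1, 3&3=3, 5&1=1, 3&6=2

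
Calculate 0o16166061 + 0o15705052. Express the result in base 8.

Add column by column in base 8, right to left:
  1+2 = 3
  6+5 = 3 carry 1
  0+0+1 = 1
  6+5 = 3 carry 1
  6+0+1 = 7
  1+7 = 0 carry 1
  6+5+1 = 4 carry 1
  1+1+1 = 3

0o34073133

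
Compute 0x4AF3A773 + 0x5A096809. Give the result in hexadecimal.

Add column by column in base 16, right to left:
  3+9 = C
  7+0 = 7
  7+8 = F
  A+6 = 0 carry 1
  3+9+1 = D
  F+0 = F
  A+A = 4 carry 1
  4+5+1 = A

0xA4FD0F7C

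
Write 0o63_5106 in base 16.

0x33a46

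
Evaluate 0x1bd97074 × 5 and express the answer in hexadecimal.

0x8b3f3244

Multiply each base-16 digit by 5, carrying:
  4×5 = 20 → write 4 carry 1
  7×5+1 = 36 → write 4 carry 2
  0×5+2 = 2 → write 2
  7×5 = 35 → write 3 carry 2
  9×5+2 = 47 → write f carry 2
  d×5+2 = 67 → write 3 carry 4
  b×5+4 = 59 → write b carry 3
  1×5+3 = 8 → write 8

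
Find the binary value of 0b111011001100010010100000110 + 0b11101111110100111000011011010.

0b100101011000001001010111100000

Add column by column in base 2, right to left:
  0+0 = 0
  1+1 = 0 carry 1
  1+0+1 = 0 carry 1
  0+1+1 = 0 carry 1
  0+1+1 = 0 carry 1
  0+0+1 = 1
  0+1 = 1
  0+1 = 1
  1+0 = 1
  0+0 = 0
  1+0 = 1
  0+0 = 0
  0+1 = 1
  1+1 = 0 carry 1
  0+1+1 = 0 carry 1
  0+0+1 = 1
  0+0 = 0
  1+1 = 0 carry 1
  1+0+1 = 0 carry 1
  0+1+1 = 0 carry 1
  0+1+1 = 0 carry 1
  1+1+1 = 1 carry 1
  1+1+1 = 1 carry 1
  0+1+1 = 0 carry 1
  1+1+1 = 1 carry 1
  1+0+1 = 0 carry 1
  1+1+1 = 1 carry 1
  0+1+1 = 0 carry 1
  0+1+1 = 0 carry 1
  final carry 1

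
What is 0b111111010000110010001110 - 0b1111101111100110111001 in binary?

Subtract column by column in base 2:
  0-1 → 1 (borrow)
  1-0-1 → 0
  1-0 → 1
  1-1 → 0
  0-1 → 1 (borrow)
  0-1-1 → 0 (borrow)
  0-0-1 → 1 (borrow)
  1-1-1 → 1 (borrow)
  0-1-1 → 0 (borrow)
  0-0-1 → 1 (borrow)
  1-0-1 → 0
  1-1 → 0
  0-1 → 1 (borrow)
  0-1-1 → 0 (borrow)
  0-1-1 → 0 (borrow)
  0-1-1 → 0 (borrow)
  1-0-1 → 0
  0-1 → 1 (borrow)
  1-1-1 → 1 (borrow)
  1-1-1 → 1 (borrow)
  1-1-1 → 1 (borrow)
  1-1-1 → 1 (borrow)
  1-0-1 → 0
  1-0 → 1

0b101111100001001011010101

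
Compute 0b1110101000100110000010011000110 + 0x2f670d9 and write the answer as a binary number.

0b1111000000010010111010110011111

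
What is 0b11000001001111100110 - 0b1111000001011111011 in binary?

Subtract column by column in base 2:
  0-1 → 1 (borrow)
  1-1-1 → 1 (borrow)
  1-0-1 → 0
  0-1 → 1 (borrow)
  0-1-1 → 0 (borrow)
  1-1-1 → 1 (borrow)
  1-1-1 → 1 (borrow)
  1-1-1 → 1 (borrow)
  1-0-1 → 0
  1-1 → 0
  0-0 → 0
  0-0 → 0
  1-0 → 1
  0-0 → 0
  0-0 → 0
  0-1 → 1 (borrow)
  0-1-1 → 0 (borrow)
  0-1-1 → 0 (borrow)
  1-1-1 → 1 (borrow)
  1-0-1 → 0

0b1001001000011101011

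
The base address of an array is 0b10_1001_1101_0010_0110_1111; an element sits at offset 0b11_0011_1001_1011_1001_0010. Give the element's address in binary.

0b10111010110111000000001

Add column by column in base 2, right to left:
  1+0 = 1
  1+1 = 0 carry 1
  1+0+1 = 0 carry 1
  1+0+1 = 0 carry 1
  0+1+1 = 0 carry 1
  1+0+1 = 0 carry 1
  1+0+1 = 0 carry 1
  0+1+1 = 0 carry 1
  0+1+1 = 0 carry 1
  1+1+1 = 1 carry 1
  0+0+1 = 1
  0+1 = 1
  1+1 = 0 carry 1
  0+0+1 = 1
  1+0 = 1
  1+1 = 0 carry 1
  1+1+1 = 1 carry 1
  0+1+1 = 0 carry 1
  0+0+1 = 1
  1+0 = 1
  0+1 = 1
  1+1 = 0 carry 1
  final carry 1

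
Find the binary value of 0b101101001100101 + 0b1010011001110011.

0b10000000011011000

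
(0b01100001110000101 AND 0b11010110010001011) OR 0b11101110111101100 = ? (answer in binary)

0b11101110111101101

0b01100001110000101 AND 0b11010110010001011 = 0b01000000010000001.
Then OR with 0b11101110111101100.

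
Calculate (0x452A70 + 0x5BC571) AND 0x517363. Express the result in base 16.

0x6361

Add column by column in base 16, right to left:
  0+1 = 1
  7+7 = E
  A+5 = F
  2+C = E
  5+B = 0 carry 1
  4+5+1 = A
Sum = 0xA0EFE1; now AND with 0x517363:
  A&5=0, 0&1=0, E&7=6, F&3=3, E&6=6, 1&3=1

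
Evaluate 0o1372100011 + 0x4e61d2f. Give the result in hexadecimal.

0x10ce9d38

0o1372100011 = 0xbe88009 in hexadecimal.
Add column by column in base 16, right to left:
  9+f = 8 carry 1
  0+2+1 = 3
  0+d = d
  8+1 = 9
  8+6 = e
  e+e = c carry 1
  b+4+1 = 0 carry 1
  final carry 1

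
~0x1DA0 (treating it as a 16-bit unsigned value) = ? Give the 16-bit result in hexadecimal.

0xE25F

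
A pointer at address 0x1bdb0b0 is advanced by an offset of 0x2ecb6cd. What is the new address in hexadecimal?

Add column by column in base 16, right to left:
  0+d = d
  b+c = 7 carry 1
  0+6+1 = 7
  b+b = 6 carry 1
  d+c+1 = a carry 1
  b+e+1 = a carry 1
  1+2+1 = 4

0x4aa677d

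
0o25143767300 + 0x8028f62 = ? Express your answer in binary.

0o25143767300 = 0b10101001100011111110111011000000 in binary.
0x8028f62 = 0b1000000000101000111101100010 in binary.
Add column by column in base 2, right to left:
  0+0 = 0
  0+1 = 1
  0+0 = 0
  0+0 = 0
  0+0 = 0
  0+1 = 1
  1+1 = 0 carry 1
  1+0+1 = 0 carry 1
  0+1+1 = 0 carry 1
  1+1+1 = 1 carry 1
  1+1+1 = 1 carry 1
  1+1+1 = 1 carry 1
  0+0+1 = 1
  1+0 = 1
  1+0 = 1
  1+1 = 0 carry 1
  1+0+1 = 0 carry 1
  1+1+1 = 1 carry 1
  1+0+1 = 0 carry 1
  1+0+1 = 0 carry 1
  0+0+1 = 1
  0+0 = 0
  0+0 = 0
  1+0 = 1
  1+0 = 1
  0+0 = 0
  0+0 = 0
  1+1 = 0 carry 1
  0+0+1 = 1
  1+0 = 1
  0+0 = 0
  1+0 = 1

0b10110001100100100111111000100010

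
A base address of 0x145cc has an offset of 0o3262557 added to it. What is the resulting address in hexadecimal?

0o3262557 = 0xd656f in hexadecimal.
Add column by column in base 16, right to left:
  c+f = b carry 1
  c+6+1 = 3 carry 1
  5+5+1 = b
  4+6 = a
  1+d = e

0xeab3b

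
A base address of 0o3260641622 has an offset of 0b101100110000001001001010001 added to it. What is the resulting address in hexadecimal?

0x205B55E3

0o3260641622 = 0x1AC34392 in hexadecimal.
0b101100110000001001001010001 = 0x5981251 in hexadecimal.
Add column by column in base 16, right to left:
  2+1 = 3
  9+5 = E
  3+2 = 5
  4+1 = 5
  3+8 = B
  C+9 = 5 carry 1
  A+5+1 = 0 carry 1
  1+0+1 = 2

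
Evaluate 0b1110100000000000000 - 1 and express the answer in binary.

0b1110011111111111111

The trailing 14 digits are 0, so subtracting 1 borrows through: they become 1 and the next digit up decrements.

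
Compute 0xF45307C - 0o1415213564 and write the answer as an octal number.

0xF45307C = 0o1721230174 in octal.
Subtract column by column in base 8:
  4-4 → 0
  7-6 → 1
  1-5 → 4 (borrow)
  0-3-1 → 4 (borrow)
  3-1-1 → 1
  2-2 → 0
  1-5 → 4 (borrow)
  2-1-1 → 0
  7-4 → 3
  1-1 → 0

0o304014410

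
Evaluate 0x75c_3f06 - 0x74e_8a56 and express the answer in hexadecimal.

0xdb4b0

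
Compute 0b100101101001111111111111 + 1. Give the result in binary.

The trailing 13 digits are 1 (max in base 2), so adding 1 cascades: they roll to 0 and the next digit up increments.

0b100101101010000000000000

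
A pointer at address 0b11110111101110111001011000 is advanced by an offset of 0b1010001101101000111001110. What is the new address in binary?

0b101001001011100000000100110

Add column by column in base 2, right to left:
  0+0 = 0
  0+1 = 1
  0+1 = 1
  1+1 = 0 carry 1
  1+0+1 = 0 carry 1
  0+0+1 = 1
  1+1 = 0 carry 1
  0+1+1 = 0 carry 1
  0+1+1 = 0 carry 1
  1+0+1 = 0 carry 1
  1+0+1 = 0 carry 1
  1+0+1 = 0 carry 1
  0+1+1 = 0 carry 1
  1+0+1 = 0 carry 1
  1+1+1 = 1 carry 1
  1+1+1 = 1 carry 1
  0+0+1 = 1
  1+1 = 0 carry 1
  1+1+1 = 1 carry 1
  1+0+1 = 0 carry 1
  1+0+1 = 0 carry 1
  0+0+1 = 1
  1+1 = 0 carry 1
  1+0+1 = 0 carry 1
  1+1+1 = 1 carry 1
  1+0+1 = 0 carry 1
  final carry 1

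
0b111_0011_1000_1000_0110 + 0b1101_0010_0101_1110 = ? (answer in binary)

Add column by column in base 2, right to left:
  0+0 = 0
  1+1 = 0 carry 1
  1+1+1 = 1 carry 1
  0+1+1 = 0 carry 1
  0+1+1 = 0 carry 1
  0+0+1 = 1
  0+1 = 1
  1+0 = 1
  0+0 = 0
  0+1 = 1
  0+0 = 0
  1+0 = 1
  1+1 = 0 carry 1
  1+0+1 = 0 carry 1
  0+1+1 = 0 carry 1
  0+1+1 = 0 carry 1
  1+0+1 = 0 carry 1
  1+0+1 = 0 carry 1
  1+0+1 = 0 carry 1
  final carry 1

0b10000000101011100100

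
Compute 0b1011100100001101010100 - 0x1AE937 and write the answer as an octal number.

0o4655035

0b1011100100001101010100 = 0o13441524 in octal.
0x1AE937 = 0o6564467 in octal.
Subtract column by column in base 8:
  4-7 → 5 (borrow)
  2-6-1 → 3 (borrow)
  5-4-1 → 0
  1-4 → 5 (borrow)
  4-6-1 → 5 (borrow)
  4-5-1 → 6 (borrow)
  3-6-1 → 4 (borrow)
  1-0-1 → 0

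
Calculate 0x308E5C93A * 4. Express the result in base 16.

Multiply each base-16 digit by 4, carrying:
  A×4 = 40 → write 8 carry 2
  3×4+2 = 14 → write E
  9×4 = 36 → write 4 carry 2
  C×4+2 = 50 → write 2 carry 3
  5×4+3 = 23 → write 7 carry 1
  E×4+1 = 57 → write 9 carry 3
  8×4+3 = 35 → write 3 carry 2
  0×4+2 = 2 → write 2
  3×4 = 12 → write C

0xC239724E8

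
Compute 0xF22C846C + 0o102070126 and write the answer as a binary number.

0xF22C846C = 0b11110010001011001000010001101100 in binary.
0o102070126 = 0b1000010000111000001010110 in binary.
Add column by column in base 2, right to left:
  0+0 = 0
  0+1 = 1
  1+1 = 0 carry 1
  1+0+1 = 0 carry 1
  0+1+1 = 0 carry 1
  1+0+1 = 0 carry 1
  1+1+1 = 1 carry 1
  0+0+1 = 1
  0+0 = 0
  0+0 = 0
  1+0 = 1
  0+0 = 0
  0+1 = 1
  0+1 = 1
  0+1 = 1
  1+0 = 1
  0+0 = 0
  0+0 = 0
  1+0 = 1
  1+1 = 0 carry 1
  0+0+1 = 1
  1+0 = 1
  0+0 = 0
  0+0 = 0
  0+1 = 1
  1+0 = 1
  0+0 = 0
  0+0 = 0
  1+0 = 1
  1+0 = 1
  1+0 = 1
  1+0 = 1

0b11110011001101001111010011000010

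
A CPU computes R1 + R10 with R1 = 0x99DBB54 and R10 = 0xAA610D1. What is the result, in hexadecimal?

0x1443CC25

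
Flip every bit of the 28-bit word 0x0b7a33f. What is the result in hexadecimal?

Each hex digit d becomes f−d:
  0→f, b→4, 7→8, a→5, 3→c, 3→c, f→0

0xf485cc0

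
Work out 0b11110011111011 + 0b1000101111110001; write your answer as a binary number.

0b1100100011101100

Add column by column in base 2, right to left:
  1+1 = 0 carry 1
  1+0+1 = 0 carry 1
  0+0+1 = 1
  1+0 = 1
  1+1 = 0 carry 1
  1+1+1 = 1 carry 1
  1+1+1 = 1 carry 1
  1+1+1 = 1 carry 1
  0+1+1 = 0 carry 1
  0+1+1 = 0 carry 1
  1+0+1 = 0 carry 1
  1+1+1 = 1 carry 1
  1+0+1 = 0 carry 1
  1+0+1 = 0 carry 1
  0+0+1 = 1
  0+1 = 1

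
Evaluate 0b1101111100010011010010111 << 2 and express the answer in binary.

0b110111110001001101001011100

Left shift by 2: append 2 zero bits.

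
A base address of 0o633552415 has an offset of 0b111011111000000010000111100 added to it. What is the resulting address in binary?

0o633552415 = 0b110011011101101010100001101 in binary.
Add column by column in base 2, right to left:
  1+0 = 1
  0+0 = 0
  1+1 = 0 carry 1
  1+1+1 = 1 carry 1
  0+1+1 = 0 carry 1
  0+1+1 = 0 carry 1
  0+0+1 = 1
  0+0 = 0
  1+0 = 1
  0+0 = 0
  1+1 = 0 carry 1
  0+0+1 = 1
  1+0 = 1
  0+0 = 0
  1+0 = 1
  1+0 = 1
  0+0 = 0
  1+0 = 1
  1+1 = 0 carry 1
  1+1+1 = 1 carry 1
  0+1+1 = 0 carry 1
  1+1+1 = 1 carry 1
  1+1+1 = 1 carry 1
  0+0+1 = 1
  0+1 = 1
  1+1 = 0 carry 1
  1+1+1 = 1 carry 1
  final carry 1

0b1101111010101101100101001001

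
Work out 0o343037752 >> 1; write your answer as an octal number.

0o161417765

1 bits is not a whole number of base-8 digits; in binary: 11100011000011111111101010 >> 1 = 1110001100001111111110101.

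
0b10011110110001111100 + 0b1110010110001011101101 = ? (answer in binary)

Add column by column in base 2, right to left:
  0+1 = 1
  0+0 = 0
  1+1 = 0 carry 1
  1+1+1 = 1 carry 1
  1+0+1 = 0 carry 1
  1+1+1 = 1 carry 1
  1+1+1 = 1 carry 1
  0+1+1 = 0 carry 1
  0+0+1 = 1
  0+1 = 1
  1+0 = 1
  1+0 = 1
  0+0 = 0
  1+1 = 0 carry 1
  1+1+1 = 1 carry 1
  1+0+1 = 0 carry 1
  1+1+1 = 1 carry 1
  0+0+1 = 1
  0+0 = 0
  1+1 = 0 carry 1
  0+1+1 = 0 carry 1
  0+1+1 = 0 carry 1
  final carry 1

0b10000110100111101101001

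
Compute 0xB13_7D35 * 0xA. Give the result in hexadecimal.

Multiply each base-16 digit by 10, carrying:
  5×10 = 50 → write 2 carry 3
  3×10+3 = 33 → write 1 carry 2
  D×10+2 = 132 → write 4 carry 8
  7×10+8 = 78 → write E carry 4
  3×10+4 = 34 → write 2 carry 2
  1×10+2 = 12 → write C
  B×10 = 110 → write E carry 6
  remaining carry: 6

0x6EC2E412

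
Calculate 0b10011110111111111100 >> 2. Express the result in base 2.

0b100111101111111111

Right shift by 2: drop the 2 least-significant bits.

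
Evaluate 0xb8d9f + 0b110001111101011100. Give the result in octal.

0o3526373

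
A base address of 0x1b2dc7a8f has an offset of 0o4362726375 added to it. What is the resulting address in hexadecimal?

0x1d6a8278c

0o4362726375 = 0x23cbacfd in hexadecimal.
Add column by column in base 16, right to left:
  f+d = c carry 1
  8+f+1 = 8 carry 1
  a+c+1 = 7 carry 1
  7+a+1 = 2 carry 1
  c+b+1 = 8 carry 1
  d+c+1 = a carry 1
  2+3+1 = 6
  b+2 = d
  1+0 = 1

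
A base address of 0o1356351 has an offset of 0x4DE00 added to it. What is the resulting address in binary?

0b10101011101011101001

0o1356351 = 0b1011101110011101001 in binary.
0x4DE00 = 0b1001101111000000000 in binary.
Add column by column in base 2, right to left:
  1+0 = 1
  0+0 = 0
  0+0 = 0
  1+0 = 1
  0+0 = 0
  1+0 = 1
  1+0 = 1
  1+0 = 1
  0+0 = 0
  0+1 = 1
  1+1 = 0 carry 1
  1+1+1 = 1 carry 1
  1+1+1 = 1 carry 1
  0+0+1 = 1
  1+1 = 0 carry 1
  1+1+1 = 1 carry 1
  1+0+1 = 0 carry 1
  0+0+1 = 1
  1+1 = 0 carry 1
  final carry 1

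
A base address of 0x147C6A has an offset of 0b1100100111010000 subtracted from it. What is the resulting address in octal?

0x147C6A = 0o5076152 in octal.
0b1100100111010000 = 0o144720 in octal.
Subtract column by column in base 8:
  2-0 → 2
  5-2 → 3
  1-7 → 2 (borrow)
  6-4-1 → 1
  7-4 → 3
  0-1 → 7 (borrow)
  5-0-1 → 4

0o4731232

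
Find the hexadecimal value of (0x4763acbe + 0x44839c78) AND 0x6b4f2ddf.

Add column by column in base 16, right to left:
  e+8 = 6 carry 1
  b+7+1 = 3 carry 1
  c+c+1 = 9 carry 1
  a+9+1 = 4 carry 1
  3+3+1 = 7
  6+8 = e
  7+4 = b
  4+4 = 8
Sum = 0x8be74936; now AND with 0x6b4f2ddf:
  8&6=0, b&b=b, e&4=4, 7&f=7, 4&2=0, 9&d=9, 3&d=1, 6&f=6

0xb470916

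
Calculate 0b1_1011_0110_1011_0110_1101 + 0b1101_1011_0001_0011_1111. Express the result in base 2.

0b1010010001110010101100

Add column by column in base 2, right to left:
  1+1 = 0 carry 1
  0+1+1 = 0 carry 1
  1+1+1 = 1 carry 1
  1+1+1 = 1 carry 1
  0+1+1 = 0 carry 1
  1+1+1 = 1 carry 1
  1+0+1 = 0 carry 1
  0+0+1 = 1
  1+1 = 0 carry 1
  1+0+1 = 0 carry 1
  0+0+1 = 1
  1+0 = 1
  0+1 = 1
  1+1 = 0 carry 1
  1+0+1 = 0 carry 1
  0+1+1 = 0 carry 1
  1+1+1 = 1 carry 1
  1+0+1 = 0 carry 1
  0+1+1 = 0 carry 1
  1+1+1 = 1 carry 1
  1+0+1 = 0 carry 1
  final carry 1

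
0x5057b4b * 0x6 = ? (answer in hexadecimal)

0x1e20e3c2

Multiply each base-16 digit by 6, carrying:
  b×6 = 66 → write 2 carry 4
  4×6+4 = 28 → write c carry 1
  b×6+1 = 67 → write 3 carry 4
  7×6+4 = 46 → write e carry 2
  5×6+2 = 32 → write 0 carry 2
  0×6+2 = 2 → write 2
  5×6 = 30 → write e carry 1
  remaining carry: 1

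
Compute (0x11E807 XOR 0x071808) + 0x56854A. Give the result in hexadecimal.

First 0x11E807 XOR 0x071808 = 0x16F00F.
Add column by column in base 16, right to left:
  F+A = 9 carry 1
  0+4+1 = 5
  0+5 = 5
  F+8 = 7 carry 1
  6+6+1 = D
  1+5 = 6

0x6D7559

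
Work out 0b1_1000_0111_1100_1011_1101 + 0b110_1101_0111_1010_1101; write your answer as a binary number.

0b111110101010001101010

Add column by column in base 2, right to left:
  1+1 = 0 carry 1
  0+0+1 = 1
  1+1 = 0 carry 1
  1+1+1 = 1 carry 1
  1+0+1 = 0 carry 1
  1+1+1 = 1 carry 1
  0+0+1 = 1
  1+1 = 0 carry 1
  0+1+1 = 0 carry 1
  0+1+1 = 0 carry 1
  1+1+1 = 1 carry 1
  1+0+1 = 0 carry 1
  1+1+1 = 1 carry 1
  1+0+1 = 0 carry 1
  1+1+1 = 1 carry 1
  0+1+1 = 0 carry 1
  0+0+1 = 1
  0+1 = 1
  0+1 = 1
  1+0 = 1
  1+0 = 1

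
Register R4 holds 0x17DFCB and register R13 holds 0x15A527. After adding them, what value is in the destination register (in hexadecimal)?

Add column by column in base 16, right to left:
  B+7 = 2 carry 1
  C+2+1 = F
  F+5 = 4 carry 1
  D+A+1 = 8 carry 1
  7+5+1 = D
  1+1 = 2

0x2D84F2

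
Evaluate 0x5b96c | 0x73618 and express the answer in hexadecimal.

0x7bf7c

OR each hex digit independently (no carries):
  5|7=7, b|3=b, 9|6=f, 6|1=7, c|8=c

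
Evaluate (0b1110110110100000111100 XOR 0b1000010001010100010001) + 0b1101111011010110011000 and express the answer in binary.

0b10100100011001011000101

First 0b1110110110100000111100 XOR 0b1000010001010100010001 = 0b0110100111110100101101.
Add column by column in base 2, right to left:
  1+0 = 1
  0+0 = 0
  1+0 = 1
  1+1 = 0 carry 1
  0+1+1 = 0 carry 1
  1+0+1 = 0 carry 1
  0+0+1 = 1
  0+1 = 1
  1+1 = 0 carry 1
  0+0+1 = 1
  1+1 = 0 carry 1
  1+0+1 = 0 carry 1
  1+1+1 = 1 carry 1
  1+1+1 = 1 carry 1
  1+0+1 = 0 carry 1
  0+1+1 = 0 carry 1
  0+1+1 = 0 carry 1
  1+1+1 = 1 carry 1
  0+1+1 = 0 carry 1
  1+0+1 = 0 carry 1
  1+1+1 = 1 carry 1
  0+1+1 = 0 carry 1
  final carry 1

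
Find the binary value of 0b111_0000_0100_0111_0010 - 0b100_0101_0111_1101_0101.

0b101010110010011101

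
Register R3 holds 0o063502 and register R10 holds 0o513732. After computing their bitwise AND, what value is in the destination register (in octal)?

0o003502

AND each oct digit independently (no carries):
  0&5=0, 6&1=0, 3&3=3, 5&7=5, 0&3=0, 2&2=2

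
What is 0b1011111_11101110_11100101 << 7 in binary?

Left shift by 7: append 7 zero bits.

0b101111111101110111001010000000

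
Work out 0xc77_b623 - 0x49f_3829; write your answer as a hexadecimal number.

0x7d87dfa

Subtract column by column in base 16:
  3-9 → a (borrow)
  2-2-1 → f (borrow)
  6-8-1 → d (borrow)
  b-3-1 → 7
  7-f → 8 (borrow)
  7-9-1 → d (borrow)
  c-4-1 → 7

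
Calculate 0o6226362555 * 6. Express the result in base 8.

Multiply each base-8 digit by 6, carrying:
  5×6 = 30 → write 6 carry 3
  5×6+3 = 33 → write 1 carry 4
  5×6+4 = 34 → write 2 carry 4
  2×6+4 = 16 → write 0 carry 2
  6×6+2 = 38 → write 6 carry 4
  3×6+4 = 22 → write 6 carry 2
  6×6+2 = 38 → write 6 carry 4
  2×6+4 = 16 → write 0 carry 2
  2×6+2 = 14 → write 6 carry 1
  6×6+1 = 37 → write 5 carry 4
  remaining carry: 4

0o45606660216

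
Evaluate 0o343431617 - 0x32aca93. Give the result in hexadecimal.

0o343431617 = 0x38e338f in hexadecimal.
Subtract column by column in base 16:
  f-3 → c
  8-9 → f (borrow)
  3-a-1 → 8 (borrow)
  3-c-1 → 6 (borrow)
  e-a-1 → 3
  8-2 → 6
  3-3 → 0

0x6368fc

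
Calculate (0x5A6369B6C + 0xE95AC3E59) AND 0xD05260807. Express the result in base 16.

Add column by column in base 16, right to left:
  C+9 = 5 carry 1
  6+5+1 = C
  B+E = 9 carry 1
  9+3+1 = D
  6+C = 2 carry 1
  3+A+1 = E
  6+5 = B
  A+9 = 3 carry 1
  5+E+1 = 4 carry 1
  final carry 1
Sum = 0x143BE2D9C5; now AND with 0xD05260807:
  1&0=0, 4&D=4, 3&0=0, B&5=1, E&2=2, 2&6=2, D&0=0, 9&8=8, C&0=0, 5&7=5

0x401220805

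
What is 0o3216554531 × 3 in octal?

0o11654106013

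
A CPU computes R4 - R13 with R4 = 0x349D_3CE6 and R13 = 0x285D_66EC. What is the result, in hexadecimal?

Subtract column by column in base 16:
  6-C → A (borrow)
  E-E-1 → F (borrow)
  C-6-1 → 5
  3-6 → D (borrow)
  D-D-1 → F (borrow)
  9-5-1 → 3
  4-8 → C (borrow)
  3-2-1 → 0

0xC3FD5FA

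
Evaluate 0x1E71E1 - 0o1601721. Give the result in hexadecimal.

0x176E10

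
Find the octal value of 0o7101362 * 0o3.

0o25304326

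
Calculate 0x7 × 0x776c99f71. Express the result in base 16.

Multiply each base-16 digit by 7, carrying:
  1×7 = 7 → write 7
  7×7 = 49 → write 1 carry 3
  f×7+3 = 108 → write c carry 6
  9×7+6 = 69 → write 5 carry 4
  9×7+4 = 67 → write 3 carry 4
  c×7+4 = 88 → write 8 carry 5
  6×7+5 = 47 → write f carry 2
  7×7+2 = 51 → write 3 carry 3
  7×7+3 = 52 → write 4 carry 3
  remaining carry: 3

0x343f835c17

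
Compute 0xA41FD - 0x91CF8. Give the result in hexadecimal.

Subtract column by column in base 16:
  D-8 → 5
  F-F → 0
  1-C → 5 (borrow)
  4-1-1 → 2
  A-9 → 1

0x12505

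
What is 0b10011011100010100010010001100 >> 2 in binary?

0b100110111000101000100100011

Right shift by 2: drop the 2 least-significant bits.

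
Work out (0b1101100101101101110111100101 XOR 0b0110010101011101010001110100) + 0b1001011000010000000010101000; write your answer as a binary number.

First 0b1101100101101101110111100101 XOR 0b0110010101011101010001110100 = 0b1011110000110000100110010001.
Add column by column in base 2, right to left:
  1+0 = 1
  0+0 = 0
  0+0 = 0
  0+1 = 1
  1+0 = 1
  0+1 = 1
  0+0 = 0
  1+1 = 0 carry 1
  1+0+1 = 0 carry 1
  0+0+1 = 1
  0+0 = 0
  1+0 = 1
  0+0 = 0
  0+0 = 0
  0+0 = 0
  0+0 = 0
  1+1 = 0 carry 1
  1+0+1 = 0 carry 1
  0+0+1 = 1
  0+0 = 0
  0+0 = 0
  0+1 = 1
  1+1 = 0 carry 1
  1+0+1 = 0 carry 1
  1+1+1 = 1 carry 1
  1+0+1 = 0 carry 1
  0+0+1 = 1
  1+1 = 0 carry 1
  final carry 1

0b10101001001000000101000111001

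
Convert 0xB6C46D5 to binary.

Expand each hex digit to 4 bits: B=1011 6=0110 C=1100 4=0100 6=0110 D=1101 5=0101.

0b1011011011000100011011010101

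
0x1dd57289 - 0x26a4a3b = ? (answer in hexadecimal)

0x1b6b284e

Subtract column by column in base 16:
  9-b → e (borrow)
  8-3-1 → 4
  2-a → 8 (borrow)
  7-4-1 → 2
  5-a → b (borrow)
  d-6-1 → 6
  d-2 → b
  1-0 → 1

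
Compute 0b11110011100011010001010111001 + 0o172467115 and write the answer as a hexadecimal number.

0x205c1106

0b11110011100011010001010111001 = 0x1e71a2b9 in hexadecimal.
0o172467115 = 0x1ea6e4d in hexadecimal.
Add column by column in base 16, right to left:
  9+d = 6 carry 1
  b+4+1 = 0 carry 1
  2+e+1 = 1 carry 1
  a+6+1 = 1 carry 1
  1+a+1 = c
  7+e = 5 carry 1
  e+1+1 = 0 carry 1
  1+0+1 = 2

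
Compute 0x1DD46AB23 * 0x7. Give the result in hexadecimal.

0xD0CEEADF5

Multiply each base-16 digit by 7, carrying:
  3×7 = 21 → write 5 carry 1
  2×7+1 = 15 → write F
  B×7 = 77 → write D carry 4
  A×7+4 = 74 → write A carry 4
  6×7+4 = 46 → write E carry 2
  4×7+2 = 30 → write E carry 1
  D×7+1 = 92 → write C carry 5
  D×7+5 = 96 → write 0 carry 6
  1×7+6 = 13 → write D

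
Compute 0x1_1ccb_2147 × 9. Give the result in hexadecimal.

0xa03242b7f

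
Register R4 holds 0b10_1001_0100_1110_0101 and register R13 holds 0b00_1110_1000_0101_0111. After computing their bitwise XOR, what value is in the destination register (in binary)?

0b100111110010110010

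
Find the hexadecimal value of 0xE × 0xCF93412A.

Multiply each base-16 digit by 14, carrying:
  A×14 = 140 → write C carry 8
  2×14+8 = 36 → write 4 carry 2
  1×14+2 = 16 → write 0 carry 1
  4×14+1 = 57 → write 9 carry 3
  3×14+3 = 45 → write D carry 2
  9×14+2 = 128 → write 0 carry 8
  F×14+8 = 218 → write A carry 13
  C×14+13 = 181 → write 5 carry 11
  remaining carry: B

0xB5A0D904C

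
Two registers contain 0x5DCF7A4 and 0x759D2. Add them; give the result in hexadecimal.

0x5E45176

Add column by column in base 16, right to left:
  4+2 = 6
  A+D = 7 carry 1
  7+9+1 = 1 carry 1
  F+5+1 = 5 carry 1
  C+7+1 = 4 carry 1
  D+0+1 = E
  5+0 = 5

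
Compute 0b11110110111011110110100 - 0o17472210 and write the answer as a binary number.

0b1111010000001100101100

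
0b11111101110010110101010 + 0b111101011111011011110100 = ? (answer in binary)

0b1011101001101110010011110

Add column by column in base 2, right to left:
  0+0 = 0
  1+0 = 1
  0+1 = 1
  1+0 = 1
  0+1 = 1
  1+1 = 0 carry 1
  0+1+1 = 0 carry 1
  1+1+1 = 1 carry 1
  1+0+1 = 0 carry 1
  0+1+1 = 0 carry 1
  1+1+1 = 1 carry 1
  0+0+1 = 1
  0+1 = 1
  1+1 = 0 carry 1
  1+1+1 = 1 carry 1
  1+1+1 = 1 carry 1
  0+1+1 = 0 carry 1
  1+0+1 = 0 carry 1
  1+1+1 = 1 carry 1
  1+0+1 = 0 carry 1
  1+1+1 = 1 carry 1
  1+1+1 = 1 carry 1
  1+1+1 = 1 carry 1
  0+1+1 = 0 carry 1
  final carry 1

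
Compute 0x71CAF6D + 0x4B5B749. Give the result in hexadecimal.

Add column by column in base 16, right to left:
  D+9 = 6 carry 1
  6+4+1 = B
  F+7 = 6 carry 1
  A+B+1 = 6 carry 1
  C+5+1 = 2 carry 1
  1+B+1 = D
  7+4 = B

0xBD266B6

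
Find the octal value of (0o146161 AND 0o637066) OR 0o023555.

0o27575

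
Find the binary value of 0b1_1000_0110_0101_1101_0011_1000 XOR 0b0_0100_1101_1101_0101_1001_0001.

0b1110010111000100010101001

XOR bit by bit (1 where the bits differ):
  1100001100101110100111000
^ 0010011011101010110010001
= 1110010111000100010101001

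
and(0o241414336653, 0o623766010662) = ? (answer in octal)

0o201404010642

AND each oct digit independently (no carries):
  2&6=2, 4&2=0, 1&3=1, 4&7=4, 1&6=0, 4&6=4, 3&0=0, 3&1=1, 6&0=0, 6&6=6, 5&6=4, 3&2=2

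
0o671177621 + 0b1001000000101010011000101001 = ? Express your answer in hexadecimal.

0xFE7A5BA

0o671177621 = 0x6E4FF91 in hexadecimal.
0b1001000000101010011000101001 = 0x902A629 in hexadecimal.
Add column by column in base 16, right to left:
  1+9 = A
  9+2 = B
  F+6 = 5 carry 1
  F+A+1 = A carry 1
  4+2+1 = 7
  E+0 = E
  6+9 = F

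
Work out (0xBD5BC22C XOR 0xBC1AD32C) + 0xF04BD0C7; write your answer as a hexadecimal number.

0xF18CE1C7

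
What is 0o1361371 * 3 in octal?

0o4324353

Multiply each base-8 digit by 3, carrying:
  1×3 = 3 → write 3
  7×3 = 21 → write 5 carry 2
  3×3+2 = 11 → write 3 carry 1
  1×3+1 = 4 → write 4
  6×3 = 18 → write 2 carry 2
  3×3+2 = 11 → write 3 carry 1
  1×3+1 = 4 → write 4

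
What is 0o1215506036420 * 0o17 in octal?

0o23114432711760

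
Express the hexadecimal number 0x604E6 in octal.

0o1402346

Expand each hex digit to 4 bits: 6=0110 0=0000 4=0100 E=1110 6=0110.
Group the bits in threes: 001 100 000 010 011 100 110 → 1402346.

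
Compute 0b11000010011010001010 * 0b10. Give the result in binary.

Multiply each base-2 digit by 2, carrying:
  0×2 = 0 → write 0
  1×2 = 2 → write 0 carry 1
  0×2+1 = 1 → write 1
  1×2 = 2 → write 0 carry 1
  0×2+1 = 1 → write 1
  0×2 = 0 → write 0
  0×2 = 0 → write 0
  1×2 = 2 → write 0 carry 1
  0×2+1 = 1 → write 1
  1×2 = 2 → write 0 carry 1
  1×2+1 = 3 → write 1 carry 1
  0×2+1 = 1 → write 1
  0×2 = 0 → write 0
  1×2 = 2 → write 0 carry 1
  0×2+1 = 1 → write 1
  0×2 = 0 → write 0
  0×2 = 0 → write 0
  0×2 = 0 → write 0
  1×2 = 2 → write 0 carry 1
  1×2+1 = 3 → write 1 carry 1
  remaining carry: 1

0b110000100110100010100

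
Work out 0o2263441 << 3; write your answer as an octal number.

0o22634410

Shifting left by 3 bits = 1 oct digit: append 1 zero.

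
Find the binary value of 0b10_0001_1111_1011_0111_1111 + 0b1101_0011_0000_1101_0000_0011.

0b111101010000100010000010

Add column by column in base 2, right to left:
  1+1 = 0 carry 1
  1+1+1 = 1 carry 1
  1+0+1 = 0 carry 1
  1+0+1 = 0 carry 1
  1+0+1 = 0 carry 1
  1+0+1 = 0 carry 1
  1+0+1 = 0 carry 1
  0+0+1 = 1
  1+1 = 0 carry 1
  1+0+1 = 0 carry 1
  0+1+1 = 0 carry 1
  1+1+1 = 1 carry 1
  1+0+1 = 0 carry 1
  1+0+1 = 0 carry 1
  1+0+1 = 0 carry 1
  1+0+1 = 0 carry 1
  1+1+1 = 1 carry 1
  0+1+1 = 0 carry 1
  0+0+1 = 1
  0+0 = 0
  0+1 = 1
  1+0 = 1
  0+1 = 1
  0+1 = 1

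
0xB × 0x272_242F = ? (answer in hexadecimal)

Multiply each base-16 digit by 11, carrying:
  F×11 = 165 → write 5 carry 10
  2×11+10 = 32 → write 0 carry 2
  4×11+2 = 46 → write E carry 2
  2×11+2 = 24 → write 8 carry 1
  2×11+1 = 23 → write 7 carry 1
  7×11+1 = 78 → write E carry 4
  2×11+4 = 26 → write A carry 1
  remaining carry: 1

0x1AE78E05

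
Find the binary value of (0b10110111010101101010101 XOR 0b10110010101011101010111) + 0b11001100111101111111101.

0b11010010111011111111111

First 0b10110111010101101010101 XOR 0b10110010101011101010111 = 0b00000101111110000000010.
Add column by column in base 2, right to left:
  0+1 = 1
  1+0 = 1
  0+1 = 1
  0+1 = 1
  0+1 = 1
  0+1 = 1
  0+1 = 1
  0+1 = 1
  0+1 = 1
  0+1 = 1
  1+0 = 1
  1+1 = 0 carry 1
  1+1+1 = 1 carry 1
  1+1+1 = 1 carry 1
  1+1+1 = 1 carry 1
  1+0+1 = 0 carry 1
  0+0+1 = 1
  1+1 = 0 carry 1
  0+1+1 = 0 carry 1
  0+0+1 = 1
  0+0 = 0
  0+1 = 1
  0+1 = 1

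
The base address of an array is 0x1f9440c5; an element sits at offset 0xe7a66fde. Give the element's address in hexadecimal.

Add column by column in base 16, right to left:
  5+e = 3 carry 1
  c+d+1 = a carry 1
  0+f+1 = 0 carry 1
  4+6+1 = b
  4+6 = a
  9+a = 3 carry 1
  f+7+1 = 7 carry 1
  1+e+1 = 0 carry 1
  final carry 1

0x1073ab0a3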